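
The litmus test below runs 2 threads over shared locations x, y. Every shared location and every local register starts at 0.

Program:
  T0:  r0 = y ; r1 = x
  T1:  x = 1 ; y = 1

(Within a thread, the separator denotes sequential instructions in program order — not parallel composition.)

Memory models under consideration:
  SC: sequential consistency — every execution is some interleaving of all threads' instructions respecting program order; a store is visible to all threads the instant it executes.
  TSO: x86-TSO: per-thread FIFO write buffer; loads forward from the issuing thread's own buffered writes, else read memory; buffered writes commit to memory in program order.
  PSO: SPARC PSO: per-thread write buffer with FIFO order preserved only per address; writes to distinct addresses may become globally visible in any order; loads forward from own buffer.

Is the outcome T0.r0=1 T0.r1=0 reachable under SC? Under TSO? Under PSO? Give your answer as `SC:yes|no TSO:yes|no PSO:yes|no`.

outcome vector order: (T0.r0,T0.r1)
SC: 3 outcomes — {(0,0), (0,1), (1,1)}
TSO: 3 outcomes — {(0,0), (0,1), (1,1)}
PSO: 4 outcomes — {(0,0), (0,1), (1,0), (1,1)}
target (1,0) ∈ {PSO}

SC:no TSO:no PSO:yes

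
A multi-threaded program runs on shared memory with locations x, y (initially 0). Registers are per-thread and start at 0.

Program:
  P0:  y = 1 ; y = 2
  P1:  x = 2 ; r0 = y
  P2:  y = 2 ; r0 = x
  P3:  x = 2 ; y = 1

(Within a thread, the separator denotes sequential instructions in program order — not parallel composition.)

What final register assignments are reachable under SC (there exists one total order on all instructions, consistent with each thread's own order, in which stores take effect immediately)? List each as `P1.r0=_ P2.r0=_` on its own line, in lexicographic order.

P1.r0=0 P2.r0=2
P1.r0=1 P2.r0=0
P1.r0=1 P2.r0=2
P1.r0=2 P2.r0=0
P1.r0=2 P2.r0=2

outcome vector order: (P1.r0,P2.r0)
|SC outcomes| = 5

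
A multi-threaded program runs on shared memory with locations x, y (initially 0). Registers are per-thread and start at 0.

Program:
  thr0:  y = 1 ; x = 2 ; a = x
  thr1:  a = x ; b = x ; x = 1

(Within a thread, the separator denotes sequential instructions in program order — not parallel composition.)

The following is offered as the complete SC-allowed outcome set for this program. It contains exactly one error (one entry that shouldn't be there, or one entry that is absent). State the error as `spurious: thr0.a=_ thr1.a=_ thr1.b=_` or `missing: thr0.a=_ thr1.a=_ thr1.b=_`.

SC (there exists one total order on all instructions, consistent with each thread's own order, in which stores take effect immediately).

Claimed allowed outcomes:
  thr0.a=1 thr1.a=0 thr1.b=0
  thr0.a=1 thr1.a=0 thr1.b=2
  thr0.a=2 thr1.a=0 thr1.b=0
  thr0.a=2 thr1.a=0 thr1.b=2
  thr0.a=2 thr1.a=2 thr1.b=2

outcome vector order: (thr0.a,thr1.a,thr1.b)
SC: 6 outcomes — {100; 102; 122; 200; 202; 222}
SC∖claimed = {122}

missing: thr0.a=1 thr1.a=2 thr1.b=2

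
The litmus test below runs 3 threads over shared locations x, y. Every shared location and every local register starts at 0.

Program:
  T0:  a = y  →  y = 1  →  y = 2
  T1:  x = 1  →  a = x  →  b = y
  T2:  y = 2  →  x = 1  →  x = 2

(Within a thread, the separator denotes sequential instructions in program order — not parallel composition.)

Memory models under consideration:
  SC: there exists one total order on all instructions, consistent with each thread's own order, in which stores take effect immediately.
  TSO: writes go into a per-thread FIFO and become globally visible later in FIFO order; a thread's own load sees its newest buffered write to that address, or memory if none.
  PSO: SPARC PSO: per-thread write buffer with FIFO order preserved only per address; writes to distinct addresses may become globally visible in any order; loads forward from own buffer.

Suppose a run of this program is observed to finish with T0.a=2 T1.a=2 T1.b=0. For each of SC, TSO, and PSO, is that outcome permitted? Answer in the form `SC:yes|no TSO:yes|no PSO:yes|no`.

SC:no TSO:no PSO:yes

outcome vector order: (T0.a,T1.a,T1.b)
SC (10): 0/1/0, 0/1/1, 0/1/2, 0/2/1, 0/2/2, 2/1/0, 2/1/1, 2/1/2, 2/2/1, 2/2/2
TSO (10): 0/1/0, 0/1/1, 0/1/2, 0/2/1, 0/2/2, 2/1/0, 2/1/1, 2/1/2, 2/2/1, 2/2/2
PSO (12): 0/1/0, 0/1/1, 0/1/2, 0/2/0, 0/2/1, 0/2/2, 2/1/0, 2/1/1, 2/1/2, 2/2/0, 2/2/1, 2/2/2
target 2/2/0 ∈ {PSO}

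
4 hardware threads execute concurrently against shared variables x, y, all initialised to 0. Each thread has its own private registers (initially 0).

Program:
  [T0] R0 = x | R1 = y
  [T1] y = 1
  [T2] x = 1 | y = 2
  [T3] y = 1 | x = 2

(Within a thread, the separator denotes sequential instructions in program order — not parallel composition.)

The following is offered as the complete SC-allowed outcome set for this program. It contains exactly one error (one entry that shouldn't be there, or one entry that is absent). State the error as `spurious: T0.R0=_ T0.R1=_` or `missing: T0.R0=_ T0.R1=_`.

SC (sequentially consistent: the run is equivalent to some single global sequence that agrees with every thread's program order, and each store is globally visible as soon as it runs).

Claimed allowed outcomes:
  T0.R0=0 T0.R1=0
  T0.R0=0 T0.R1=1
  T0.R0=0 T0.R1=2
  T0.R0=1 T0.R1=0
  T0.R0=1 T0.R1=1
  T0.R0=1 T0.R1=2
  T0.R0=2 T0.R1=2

missing: T0.R0=2 T0.R1=1

outcome vector order: (T0.R0,T0.R1)
under SC → 00, 01, 02, 10, 11, 12, 21, 22
SC∖claimed = {21}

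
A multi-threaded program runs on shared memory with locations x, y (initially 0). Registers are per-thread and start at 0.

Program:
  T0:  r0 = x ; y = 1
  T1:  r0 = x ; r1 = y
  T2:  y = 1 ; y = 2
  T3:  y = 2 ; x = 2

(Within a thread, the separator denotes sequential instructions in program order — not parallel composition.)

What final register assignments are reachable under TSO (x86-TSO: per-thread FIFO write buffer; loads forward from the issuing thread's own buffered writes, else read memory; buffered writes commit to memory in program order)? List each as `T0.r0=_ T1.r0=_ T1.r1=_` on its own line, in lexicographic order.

T0.r0=0 T1.r0=0 T1.r1=0
T0.r0=0 T1.r0=0 T1.r1=1
T0.r0=0 T1.r0=0 T1.r1=2
T0.r0=0 T1.r0=2 T1.r1=1
T0.r0=0 T1.r0=2 T1.r1=2
T0.r0=2 T1.r0=0 T1.r1=0
T0.r0=2 T1.r0=0 T1.r1=1
T0.r0=2 T1.r0=0 T1.r1=2
T0.r0=2 T1.r0=2 T1.r1=1
T0.r0=2 T1.r0=2 T1.r1=2

outcome vector order: (T0.r0,T1.r0,T1.r1)
|TSO outcomes| = 10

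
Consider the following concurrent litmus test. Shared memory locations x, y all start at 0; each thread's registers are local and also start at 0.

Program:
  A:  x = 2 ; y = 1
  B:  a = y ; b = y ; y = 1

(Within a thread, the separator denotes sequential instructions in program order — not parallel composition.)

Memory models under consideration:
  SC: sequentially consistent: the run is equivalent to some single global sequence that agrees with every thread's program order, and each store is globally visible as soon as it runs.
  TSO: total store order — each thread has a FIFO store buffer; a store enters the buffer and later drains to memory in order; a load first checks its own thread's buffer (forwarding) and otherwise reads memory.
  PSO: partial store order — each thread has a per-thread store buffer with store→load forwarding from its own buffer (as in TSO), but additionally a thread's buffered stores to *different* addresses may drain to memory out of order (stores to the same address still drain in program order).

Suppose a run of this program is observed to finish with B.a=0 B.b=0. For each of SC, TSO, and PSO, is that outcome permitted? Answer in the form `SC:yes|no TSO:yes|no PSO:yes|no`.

SC:yes TSO:yes PSO:yes

outcome vector order: (B.a,B.b)
SC: 3 outcomes — {(0,0) (0,1) (1,1)}
TSO: 3 outcomes — {(0,0) (0,1) (1,1)}
PSO: 3 outcomes — {(0,0) (0,1) (1,1)}
target (0,0) ∈ {SC,TSO,PSO}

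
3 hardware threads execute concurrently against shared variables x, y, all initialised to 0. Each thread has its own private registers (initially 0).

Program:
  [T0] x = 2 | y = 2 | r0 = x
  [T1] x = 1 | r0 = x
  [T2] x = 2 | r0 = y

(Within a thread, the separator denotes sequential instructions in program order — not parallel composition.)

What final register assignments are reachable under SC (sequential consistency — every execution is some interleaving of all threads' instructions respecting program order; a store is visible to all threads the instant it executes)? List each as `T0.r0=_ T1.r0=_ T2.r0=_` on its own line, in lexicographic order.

T0.r0=1 T1.r0=1 T2.r0=0
T0.r0=1 T1.r0=1 T2.r0=2
T0.r0=1 T1.r0=2 T2.r0=2
T0.r0=2 T1.r0=1 T2.r0=0
T0.r0=2 T1.r0=1 T2.r0=2
T0.r0=2 T1.r0=2 T2.r0=0
T0.r0=2 T1.r0=2 T2.r0=2

outcome vector order: (T0.r0,T1.r0,T2.r0)
|SC outcomes| = 7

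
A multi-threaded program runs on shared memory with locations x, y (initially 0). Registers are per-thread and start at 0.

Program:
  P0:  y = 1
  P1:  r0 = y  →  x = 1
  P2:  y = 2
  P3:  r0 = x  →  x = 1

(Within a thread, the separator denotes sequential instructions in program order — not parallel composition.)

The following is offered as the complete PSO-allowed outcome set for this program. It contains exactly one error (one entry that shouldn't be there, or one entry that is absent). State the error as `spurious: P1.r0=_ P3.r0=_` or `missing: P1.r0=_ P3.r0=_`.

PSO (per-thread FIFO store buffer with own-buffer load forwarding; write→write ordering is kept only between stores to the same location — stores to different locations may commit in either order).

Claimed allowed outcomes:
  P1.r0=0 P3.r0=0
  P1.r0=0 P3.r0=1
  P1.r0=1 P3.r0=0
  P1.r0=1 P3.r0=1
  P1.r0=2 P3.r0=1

missing: P1.r0=2 P3.r0=0

outcome vector order: (P1.r0,P3.r0)
[PSO] allowed = {00 01 10 11 20 21}
PSO∖claimed = {20}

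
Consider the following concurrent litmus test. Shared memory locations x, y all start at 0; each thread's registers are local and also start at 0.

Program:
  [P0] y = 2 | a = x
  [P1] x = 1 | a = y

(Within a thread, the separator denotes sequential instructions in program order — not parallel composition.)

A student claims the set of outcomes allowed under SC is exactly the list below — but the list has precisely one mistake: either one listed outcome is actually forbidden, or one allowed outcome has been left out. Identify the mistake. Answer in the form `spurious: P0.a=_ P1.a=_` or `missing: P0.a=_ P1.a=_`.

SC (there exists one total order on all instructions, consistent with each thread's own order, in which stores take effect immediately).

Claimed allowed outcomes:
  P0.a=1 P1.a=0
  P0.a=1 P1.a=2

missing: P0.a=0 P1.a=2

outcome vector order: (P0.a,P1.a)
SC: 3 outcomes — {0/2; 1/0; 1/2}
SC∖claimed = {0/2}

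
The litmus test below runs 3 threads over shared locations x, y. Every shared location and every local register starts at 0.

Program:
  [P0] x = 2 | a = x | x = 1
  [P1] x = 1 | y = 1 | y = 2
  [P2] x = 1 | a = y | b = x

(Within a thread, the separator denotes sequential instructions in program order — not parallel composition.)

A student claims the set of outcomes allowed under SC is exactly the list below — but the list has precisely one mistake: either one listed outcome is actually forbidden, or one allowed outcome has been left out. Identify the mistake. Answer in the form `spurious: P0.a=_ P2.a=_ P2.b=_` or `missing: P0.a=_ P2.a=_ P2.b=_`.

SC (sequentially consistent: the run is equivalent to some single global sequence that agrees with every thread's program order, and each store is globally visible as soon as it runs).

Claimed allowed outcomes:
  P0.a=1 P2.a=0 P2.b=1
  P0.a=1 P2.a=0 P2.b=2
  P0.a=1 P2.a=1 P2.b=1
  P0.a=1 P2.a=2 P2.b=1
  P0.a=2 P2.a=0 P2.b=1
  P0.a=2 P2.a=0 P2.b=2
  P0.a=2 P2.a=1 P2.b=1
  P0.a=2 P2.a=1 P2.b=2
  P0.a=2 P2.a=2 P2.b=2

missing: P0.a=2 P2.a=2 P2.b=1

outcome vector order: (P0.a,P2.a,P2.b)
[SC] allowed = {1/0/1, 1/0/2, 1/1/1, 1/2/1, 2/0/1, 2/0/2, 2/1/1, 2/1/2, 2/2/1, 2/2/2}
SC∖claimed = {2/2/1}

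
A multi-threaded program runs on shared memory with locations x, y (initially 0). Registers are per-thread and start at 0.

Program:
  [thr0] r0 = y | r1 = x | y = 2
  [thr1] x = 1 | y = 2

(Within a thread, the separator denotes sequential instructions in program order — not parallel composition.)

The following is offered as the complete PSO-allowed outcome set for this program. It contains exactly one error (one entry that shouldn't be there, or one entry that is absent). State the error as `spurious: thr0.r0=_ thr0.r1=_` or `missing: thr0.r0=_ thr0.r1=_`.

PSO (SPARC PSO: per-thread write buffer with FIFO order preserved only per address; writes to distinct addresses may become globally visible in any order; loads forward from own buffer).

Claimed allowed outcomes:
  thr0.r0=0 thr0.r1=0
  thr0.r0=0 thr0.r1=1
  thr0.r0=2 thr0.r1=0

outcome vector order: (thr0.r0,thr0.r1)
PSO (4): 0/0 0/1 2/0 2/1
PSO∖claimed = {2/1}

missing: thr0.r0=2 thr0.r1=1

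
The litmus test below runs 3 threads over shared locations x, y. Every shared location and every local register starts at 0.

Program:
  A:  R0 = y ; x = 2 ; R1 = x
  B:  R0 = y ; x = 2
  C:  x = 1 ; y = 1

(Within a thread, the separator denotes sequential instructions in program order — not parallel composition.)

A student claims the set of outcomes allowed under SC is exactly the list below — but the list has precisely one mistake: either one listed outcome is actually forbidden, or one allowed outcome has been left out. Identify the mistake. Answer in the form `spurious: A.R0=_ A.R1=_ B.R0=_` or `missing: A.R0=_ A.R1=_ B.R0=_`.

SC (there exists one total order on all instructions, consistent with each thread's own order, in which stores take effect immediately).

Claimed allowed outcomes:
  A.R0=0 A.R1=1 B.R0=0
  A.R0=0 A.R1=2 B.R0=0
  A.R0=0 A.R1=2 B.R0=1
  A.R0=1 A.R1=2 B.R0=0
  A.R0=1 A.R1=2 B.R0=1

missing: A.R0=0 A.R1=1 B.R0=1

outcome vector order: (A.R0,A.R1,B.R0)
SC: 6 outcomes — {010; 011; 020; 021; 120; 121}
SC∖claimed = {011}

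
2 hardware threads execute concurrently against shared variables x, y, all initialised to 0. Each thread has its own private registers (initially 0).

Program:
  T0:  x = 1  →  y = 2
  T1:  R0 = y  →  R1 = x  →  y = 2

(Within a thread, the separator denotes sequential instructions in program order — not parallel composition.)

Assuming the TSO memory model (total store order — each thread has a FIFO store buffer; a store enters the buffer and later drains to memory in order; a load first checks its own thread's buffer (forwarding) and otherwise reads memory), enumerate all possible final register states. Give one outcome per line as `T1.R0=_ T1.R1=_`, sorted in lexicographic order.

outcome vector order: (T1.R0,T1.R1)
|TSO outcomes| = 3

T1.R0=0 T1.R1=0
T1.R0=0 T1.R1=1
T1.R0=2 T1.R1=1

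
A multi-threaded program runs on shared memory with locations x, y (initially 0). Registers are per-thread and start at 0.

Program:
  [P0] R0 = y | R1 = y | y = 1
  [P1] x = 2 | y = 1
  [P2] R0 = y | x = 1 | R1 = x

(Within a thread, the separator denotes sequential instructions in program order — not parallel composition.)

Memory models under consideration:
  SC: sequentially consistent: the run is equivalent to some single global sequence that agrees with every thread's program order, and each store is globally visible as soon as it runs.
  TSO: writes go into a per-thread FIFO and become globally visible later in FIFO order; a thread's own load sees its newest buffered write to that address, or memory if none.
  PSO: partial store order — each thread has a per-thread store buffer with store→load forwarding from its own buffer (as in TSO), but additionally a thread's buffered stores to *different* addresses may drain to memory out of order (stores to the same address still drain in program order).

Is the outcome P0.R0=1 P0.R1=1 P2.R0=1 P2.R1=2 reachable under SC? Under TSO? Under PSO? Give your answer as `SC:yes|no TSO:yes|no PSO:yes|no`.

SC:no TSO:no PSO:yes

outcome vector order: (P0.R0,P0.R1,P2.R0,P2.R1)
under SC → 0/0/0/1 0/0/0/2 0/0/1/1 0/0/1/2 0/1/0/1 0/1/0/2 0/1/1/1 1/1/0/1 1/1/0/2 1/1/1/1
under TSO → 0/0/0/1 0/0/0/2 0/0/1/1 0/0/1/2 0/1/0/1 0/1/0/2 0/1/1/1 1/1/0/1 1/1/0/2 1/1/1/1
under PSO → 0/0/0/1 0/0/0/2 0/0/1/1 0/0/1/2 0/1/0/1 0/1/0/2 0/1/1/1 0/1/1/2 1/1/0/1 1/1/0/2 1/1/1/1 1/1/1/2
target 1/1/1/2 ∈ {PSO}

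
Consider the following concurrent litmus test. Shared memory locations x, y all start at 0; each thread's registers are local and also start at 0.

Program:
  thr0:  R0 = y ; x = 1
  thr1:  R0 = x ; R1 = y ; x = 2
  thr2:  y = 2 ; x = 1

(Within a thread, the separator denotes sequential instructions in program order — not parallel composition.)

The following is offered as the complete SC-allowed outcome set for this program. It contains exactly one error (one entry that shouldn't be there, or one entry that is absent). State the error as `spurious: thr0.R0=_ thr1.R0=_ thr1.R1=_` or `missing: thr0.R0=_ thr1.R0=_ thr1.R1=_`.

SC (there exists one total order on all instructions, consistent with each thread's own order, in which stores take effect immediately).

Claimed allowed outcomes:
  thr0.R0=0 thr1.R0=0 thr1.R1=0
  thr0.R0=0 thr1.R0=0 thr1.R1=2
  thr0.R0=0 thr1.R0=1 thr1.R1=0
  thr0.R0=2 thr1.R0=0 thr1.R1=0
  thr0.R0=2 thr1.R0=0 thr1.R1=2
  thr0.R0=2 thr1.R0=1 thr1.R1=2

outcome vector order: (thr0.R0,thr1.R0,thr1.R1)
[SC] allowed = {(0,0,0), (0,0,2), (0,1,0), (0,1,2), (2,0,0), (2,0,2), (2,1,2)}
SC∖claimed = {(0,1,2)}

missing: thr0.R0=0 thr1.R0=1 thr1.R1=2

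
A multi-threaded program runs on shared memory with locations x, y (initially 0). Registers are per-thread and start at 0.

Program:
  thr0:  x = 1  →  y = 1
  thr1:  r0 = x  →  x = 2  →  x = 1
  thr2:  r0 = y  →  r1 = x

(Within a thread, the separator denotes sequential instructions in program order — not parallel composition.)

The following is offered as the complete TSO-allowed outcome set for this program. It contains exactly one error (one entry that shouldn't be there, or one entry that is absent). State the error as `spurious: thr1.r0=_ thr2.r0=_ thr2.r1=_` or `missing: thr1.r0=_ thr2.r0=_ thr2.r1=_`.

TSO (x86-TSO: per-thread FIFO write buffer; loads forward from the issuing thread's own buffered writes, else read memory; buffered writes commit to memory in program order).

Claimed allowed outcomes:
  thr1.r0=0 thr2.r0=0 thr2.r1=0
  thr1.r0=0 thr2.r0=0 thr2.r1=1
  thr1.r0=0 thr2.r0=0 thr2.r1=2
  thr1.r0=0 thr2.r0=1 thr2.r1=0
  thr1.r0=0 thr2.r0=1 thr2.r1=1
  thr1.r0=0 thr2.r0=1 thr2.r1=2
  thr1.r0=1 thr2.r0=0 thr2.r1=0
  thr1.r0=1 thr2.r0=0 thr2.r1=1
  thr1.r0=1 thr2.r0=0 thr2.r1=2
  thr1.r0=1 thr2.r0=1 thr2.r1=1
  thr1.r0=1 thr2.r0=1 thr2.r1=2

outcome vector order: (thr1.r0,thr2.r0,thr2.r1)
[TSO] allowed = {(0,0,0); (0,0,1); (0,0,2); (0,1,1); (0,1,2); (1,0,0); (1,0,1); (1,0,2); (1,1,1); (1,1,2)}
claimed∖TSO = {(0,1,0)}

spurious: thr1.r0=0 thr2.r0=1 thr2.r1=0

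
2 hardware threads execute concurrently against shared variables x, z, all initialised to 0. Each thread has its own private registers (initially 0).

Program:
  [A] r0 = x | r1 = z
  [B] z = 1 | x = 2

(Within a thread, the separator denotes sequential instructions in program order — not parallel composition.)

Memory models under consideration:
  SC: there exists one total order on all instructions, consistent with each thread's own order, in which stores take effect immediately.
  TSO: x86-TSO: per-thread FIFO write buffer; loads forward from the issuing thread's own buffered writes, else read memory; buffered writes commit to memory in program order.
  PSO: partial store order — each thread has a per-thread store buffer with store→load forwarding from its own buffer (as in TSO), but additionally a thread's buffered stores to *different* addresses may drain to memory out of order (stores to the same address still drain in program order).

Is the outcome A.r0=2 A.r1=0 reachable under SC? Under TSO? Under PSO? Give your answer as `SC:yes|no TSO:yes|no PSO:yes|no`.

SC:no TSO:no PSO:yes

outcome vector order: (A.r0,A.r1)
SC: 3 outcomes — {<0 0>; <0 1>; <2 1>}
TSO: 3 outcomes — {<0 0>; <0 1>; <2 1>}
PSO: 4 outcomes — {<0 0>; <0 1>; <2 0>; <2 1>}
target <2 0> ∈ {PSO}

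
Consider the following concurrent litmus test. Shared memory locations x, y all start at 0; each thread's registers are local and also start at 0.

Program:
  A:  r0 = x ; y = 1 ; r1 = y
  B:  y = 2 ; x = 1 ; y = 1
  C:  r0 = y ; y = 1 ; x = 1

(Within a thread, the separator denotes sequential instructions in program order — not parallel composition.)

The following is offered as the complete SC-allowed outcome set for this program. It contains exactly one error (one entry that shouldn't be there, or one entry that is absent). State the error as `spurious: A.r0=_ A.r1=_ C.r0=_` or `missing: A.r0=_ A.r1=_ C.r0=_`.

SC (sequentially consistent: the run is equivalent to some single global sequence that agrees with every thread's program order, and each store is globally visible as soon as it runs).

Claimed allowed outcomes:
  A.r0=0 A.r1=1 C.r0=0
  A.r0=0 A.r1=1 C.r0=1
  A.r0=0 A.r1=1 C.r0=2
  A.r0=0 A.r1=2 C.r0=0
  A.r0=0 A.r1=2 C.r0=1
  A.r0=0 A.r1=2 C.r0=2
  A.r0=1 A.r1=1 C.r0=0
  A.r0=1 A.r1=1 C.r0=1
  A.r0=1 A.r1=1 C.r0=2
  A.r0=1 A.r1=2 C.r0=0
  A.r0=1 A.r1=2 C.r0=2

outcome vector order: (A.r0,A.r1,C.r0)
SC: 10 outcomes — {0/1/0, 0/1/1, 0/1/2, 0/2/0, 0/2/1, 0/2/2, 1/1/0, 1/1/1, 1/1/2, 1/2/0}
claimed∖SC = {1/2/2}

spurious: A.r0=1 A.r1=2 C.r0=2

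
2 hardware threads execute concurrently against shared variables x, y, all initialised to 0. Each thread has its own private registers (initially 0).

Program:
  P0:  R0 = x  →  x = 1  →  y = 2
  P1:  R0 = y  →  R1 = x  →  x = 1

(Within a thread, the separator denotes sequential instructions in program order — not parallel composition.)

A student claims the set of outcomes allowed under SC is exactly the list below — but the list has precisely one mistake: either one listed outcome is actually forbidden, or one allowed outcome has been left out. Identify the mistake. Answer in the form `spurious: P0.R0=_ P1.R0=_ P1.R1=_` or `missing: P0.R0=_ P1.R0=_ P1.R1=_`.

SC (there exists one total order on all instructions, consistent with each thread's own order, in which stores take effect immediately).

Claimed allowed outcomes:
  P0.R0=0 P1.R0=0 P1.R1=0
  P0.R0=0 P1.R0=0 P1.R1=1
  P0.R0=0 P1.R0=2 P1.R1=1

outcome vector order: (P0.R0,P1.R0,P1.R1)
SC: 4 outcomes — {<0 0 0>, <0 0 1>, <0 2 1>, <1 0 0>}
SC∖claimed = {<1 0 0>}

missing: P0.R0=1 P1.R0=0 P1.R1=0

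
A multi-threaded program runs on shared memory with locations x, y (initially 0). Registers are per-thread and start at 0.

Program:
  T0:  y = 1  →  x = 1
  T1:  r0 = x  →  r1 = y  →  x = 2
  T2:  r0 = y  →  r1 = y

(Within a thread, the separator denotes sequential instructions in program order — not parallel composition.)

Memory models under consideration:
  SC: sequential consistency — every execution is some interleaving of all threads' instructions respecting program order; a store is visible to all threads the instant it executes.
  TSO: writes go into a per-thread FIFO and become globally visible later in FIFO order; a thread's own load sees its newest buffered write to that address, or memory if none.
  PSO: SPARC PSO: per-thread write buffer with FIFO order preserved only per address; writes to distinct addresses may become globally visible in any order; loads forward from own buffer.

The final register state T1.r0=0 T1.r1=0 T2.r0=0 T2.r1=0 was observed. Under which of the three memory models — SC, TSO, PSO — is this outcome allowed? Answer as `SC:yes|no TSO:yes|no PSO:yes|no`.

SC:yes TSO:yes PSO:yes

outcome vector order: (T1.r0,T1.r1,T2.r0,T2.r1)
SC: 9 outcomes — {(0,0,0,0) (0,0,0,1) (0,0,1,1) (0,1,0,0) (0,1,0,1) (0,1,1,1) (1,1,0,0) (1,1,0,1) (1,1,1,1)}
TSO: 9 outcomes — {(0,0,0,0) (0,0,0,1) (0,0,1,1) (0,1,0,0) (0,1,0,1) (0,1,1,1) (1,1,0,0) (1,1,0,1) (1,1,1,1)}
PSO: 12 outcomes — {(0,0,0,0) (0,0,0,1) (0,0,1,1) (0,1,0,0) (0,1,0,1) (0,1,1,1) (1,0,0,0) (1,0,0,1) (1,0,1,1) (1,1,0,0) (1,1,0,1) (1,1,1,1)}
target (0,0,0,0) ∈ {SC,TSO,PSO}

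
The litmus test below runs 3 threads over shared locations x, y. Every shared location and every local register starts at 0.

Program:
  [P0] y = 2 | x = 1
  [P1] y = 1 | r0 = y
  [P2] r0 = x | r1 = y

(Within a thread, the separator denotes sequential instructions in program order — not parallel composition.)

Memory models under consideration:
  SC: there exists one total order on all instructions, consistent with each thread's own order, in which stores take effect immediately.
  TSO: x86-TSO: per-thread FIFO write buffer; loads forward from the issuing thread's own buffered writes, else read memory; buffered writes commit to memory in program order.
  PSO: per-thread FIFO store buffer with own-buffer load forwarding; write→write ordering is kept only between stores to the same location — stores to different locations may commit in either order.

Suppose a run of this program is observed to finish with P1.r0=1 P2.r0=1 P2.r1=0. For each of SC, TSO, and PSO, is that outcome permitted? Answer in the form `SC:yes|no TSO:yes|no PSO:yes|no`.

outcome vector order: (P1.r0,P2.r0,P2.r1)
under SC → <1 0 0>; <1 0 1>; <1 0 2>; <1 1 1>; <1 1 2>; <2 0 0>; <2 0 1>; <2 0 2>; <2 1 2>
under TSO → <1 0 0>; <1 0 1>; <1 0 2>; <1 1 1>; <1 1 2>; <2 0 0>; <2 0 1>; <2 0 2>; <2 1 2>
under PSO → <1 0 0>; <1 0 1>; <1 0 2>; <1 1 0>; <1 1 1>; <1 1 2>; <2 0 0>; <2 0 1>; <2 0 2>; <2 1 0>; <2 1 1>; <2 1 2>
target <1 1 0> ∈ {PSO}

SC:no TSO:no PSO:yes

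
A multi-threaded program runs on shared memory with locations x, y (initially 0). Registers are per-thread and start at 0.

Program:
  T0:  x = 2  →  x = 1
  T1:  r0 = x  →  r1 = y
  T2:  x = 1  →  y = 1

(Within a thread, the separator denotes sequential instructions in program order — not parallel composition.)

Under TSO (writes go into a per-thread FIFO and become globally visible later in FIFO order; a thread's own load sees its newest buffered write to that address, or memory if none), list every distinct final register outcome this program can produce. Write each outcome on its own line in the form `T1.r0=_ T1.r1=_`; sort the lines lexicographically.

outcome vector order: (T1.r0,T1.r1)
|TSO outcomes| = 6

T1.r0=0 T1.r1=0
T1.r0=0 T1.r1=1
T1.r0=1 T1.r1=0
T1.r0=1 T1.r1=1
T1.r0=2 T1.r1=0
T1.r0=2 T1.r1=1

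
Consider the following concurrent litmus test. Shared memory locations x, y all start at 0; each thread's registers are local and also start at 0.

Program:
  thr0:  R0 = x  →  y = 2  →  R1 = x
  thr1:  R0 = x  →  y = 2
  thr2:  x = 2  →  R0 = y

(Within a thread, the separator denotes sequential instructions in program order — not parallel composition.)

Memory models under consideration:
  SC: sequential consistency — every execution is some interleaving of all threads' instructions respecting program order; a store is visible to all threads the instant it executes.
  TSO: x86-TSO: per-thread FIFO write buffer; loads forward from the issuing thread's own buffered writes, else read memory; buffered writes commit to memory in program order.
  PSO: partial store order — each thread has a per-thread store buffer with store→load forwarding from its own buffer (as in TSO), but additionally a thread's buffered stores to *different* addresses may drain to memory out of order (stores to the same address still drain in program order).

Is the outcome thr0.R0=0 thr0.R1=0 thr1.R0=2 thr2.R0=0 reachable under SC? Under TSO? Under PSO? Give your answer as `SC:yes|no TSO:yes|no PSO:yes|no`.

SC:no TSO:yes PSO:yes

outcome vector order: (thr0.R0,thr0.R1,thr1.R0,thr2.R0)
SC: 10 outcomes — {0/0/0/2, 0/0/2/2, 0/2/0/0, 0/2/0/2, 0/2/2/0, 0/2/2/2, 2/2/0/0, 2/2/0/2, 2/2/2/0, 2/2/2/2}
TSO: 12 outcomes — {0/0/0/0, 0/0/0/2, 0/0/2/0, 0/0/2/2, 0/2/0/0, 0/2/0/2, 0/2/2/0, 0/2/2/2, 2/2/0/0, 2/2/0/2, 2/2/2/0, 2/2/2/2}
PSO: 12 outcomes — {0/0/0/0, 0/0/0/2, 0/0/2/0, 0/0/2/2, 0/2/0/0, 0/2/0/2, 0/2/2/0, 0/2/2/2, 2/2/0/0, 2/2/0/2, 2/2/2/0, 2/2/2/2}
target 0/0/2/0 ∈ {TSO,PSO}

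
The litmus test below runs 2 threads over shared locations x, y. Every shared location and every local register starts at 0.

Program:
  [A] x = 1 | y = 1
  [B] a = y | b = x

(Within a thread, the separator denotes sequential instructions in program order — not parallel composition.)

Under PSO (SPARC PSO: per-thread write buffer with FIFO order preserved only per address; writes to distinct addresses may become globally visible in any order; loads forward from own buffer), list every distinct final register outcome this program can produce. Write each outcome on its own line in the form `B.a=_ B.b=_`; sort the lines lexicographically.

outcome vector order: (B.a,B.b)
|PSO outcomes| = 4

B.a=0 B.b=0
B.a=0 B.b=1
B.a=1 B.b=0
B.a=1 B.b=1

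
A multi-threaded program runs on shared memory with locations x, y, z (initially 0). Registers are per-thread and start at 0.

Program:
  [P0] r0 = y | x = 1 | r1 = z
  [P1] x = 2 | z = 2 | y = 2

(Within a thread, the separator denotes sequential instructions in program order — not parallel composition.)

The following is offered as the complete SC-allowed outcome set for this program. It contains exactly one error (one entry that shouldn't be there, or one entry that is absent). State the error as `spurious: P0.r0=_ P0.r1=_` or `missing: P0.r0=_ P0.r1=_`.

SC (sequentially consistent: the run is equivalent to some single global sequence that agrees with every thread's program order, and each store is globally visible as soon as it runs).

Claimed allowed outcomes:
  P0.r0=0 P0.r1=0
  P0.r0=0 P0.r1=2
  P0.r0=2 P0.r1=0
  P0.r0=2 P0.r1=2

spurious: P0.r0=2 P0.r1=0

outcome vector order: (P0.r0,P0.r1)
SC: 3 outcomes — {<0 0>; <0 2>; <2 2>}
claimed∖SC = {<2 0>}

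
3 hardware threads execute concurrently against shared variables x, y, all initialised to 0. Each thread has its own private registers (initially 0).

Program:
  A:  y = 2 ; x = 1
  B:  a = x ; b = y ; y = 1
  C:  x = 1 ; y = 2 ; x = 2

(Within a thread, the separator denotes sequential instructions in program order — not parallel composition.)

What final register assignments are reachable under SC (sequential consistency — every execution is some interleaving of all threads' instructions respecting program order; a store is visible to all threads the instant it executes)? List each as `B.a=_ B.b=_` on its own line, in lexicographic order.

B.a=0 B.b=0
B.a=0 B.b=2
B.a=1 B.b=0
B.a=1 B.b=2
B.a=2 B.b=2

outcome vector order: (B.a,B.b)
|SC outcomes| = 5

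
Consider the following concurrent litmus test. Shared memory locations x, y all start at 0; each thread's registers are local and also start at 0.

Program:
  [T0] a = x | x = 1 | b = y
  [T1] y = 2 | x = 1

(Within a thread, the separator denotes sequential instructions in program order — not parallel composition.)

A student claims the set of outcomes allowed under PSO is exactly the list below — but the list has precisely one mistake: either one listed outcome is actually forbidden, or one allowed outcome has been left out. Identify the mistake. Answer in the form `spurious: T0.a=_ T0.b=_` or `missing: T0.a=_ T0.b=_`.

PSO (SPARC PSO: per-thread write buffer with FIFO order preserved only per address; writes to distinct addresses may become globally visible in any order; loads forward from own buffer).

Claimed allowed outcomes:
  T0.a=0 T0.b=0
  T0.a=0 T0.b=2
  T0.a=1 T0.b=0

missing: T0.a=1 T0.b=2

outcome vector order: (T0.a,T0.b)
under PSO → <0 0>, <0 2>, <1 0>, <1 2>
PSO∖claimed = {<1 2>}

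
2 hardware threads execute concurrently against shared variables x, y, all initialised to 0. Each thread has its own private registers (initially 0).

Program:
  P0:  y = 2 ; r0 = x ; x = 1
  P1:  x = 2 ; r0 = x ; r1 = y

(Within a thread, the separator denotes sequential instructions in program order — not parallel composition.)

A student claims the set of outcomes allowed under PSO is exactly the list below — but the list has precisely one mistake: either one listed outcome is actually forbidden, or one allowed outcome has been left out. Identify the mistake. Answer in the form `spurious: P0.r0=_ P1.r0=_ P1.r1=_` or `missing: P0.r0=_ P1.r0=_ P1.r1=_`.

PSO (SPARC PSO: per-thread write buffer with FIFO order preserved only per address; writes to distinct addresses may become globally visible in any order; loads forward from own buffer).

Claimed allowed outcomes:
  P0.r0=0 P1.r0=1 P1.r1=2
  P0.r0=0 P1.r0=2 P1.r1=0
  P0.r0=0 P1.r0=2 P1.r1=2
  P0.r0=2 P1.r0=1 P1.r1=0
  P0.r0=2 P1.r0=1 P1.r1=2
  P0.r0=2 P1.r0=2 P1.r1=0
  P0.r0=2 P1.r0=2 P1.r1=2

outcome vector order: (P0.r0,P1.r0,P1.r1)
PSO: 8 outcomes — {(0,1,0); (0,1,2); (0,2,0); (0,2,2); (2,1,0); (2,1,2); (2,2,0); (2,2,2)}
PSO∖claimed = {(0,1,0)}

missing: P0.r0=0 P1.r0=1 P1.r1=0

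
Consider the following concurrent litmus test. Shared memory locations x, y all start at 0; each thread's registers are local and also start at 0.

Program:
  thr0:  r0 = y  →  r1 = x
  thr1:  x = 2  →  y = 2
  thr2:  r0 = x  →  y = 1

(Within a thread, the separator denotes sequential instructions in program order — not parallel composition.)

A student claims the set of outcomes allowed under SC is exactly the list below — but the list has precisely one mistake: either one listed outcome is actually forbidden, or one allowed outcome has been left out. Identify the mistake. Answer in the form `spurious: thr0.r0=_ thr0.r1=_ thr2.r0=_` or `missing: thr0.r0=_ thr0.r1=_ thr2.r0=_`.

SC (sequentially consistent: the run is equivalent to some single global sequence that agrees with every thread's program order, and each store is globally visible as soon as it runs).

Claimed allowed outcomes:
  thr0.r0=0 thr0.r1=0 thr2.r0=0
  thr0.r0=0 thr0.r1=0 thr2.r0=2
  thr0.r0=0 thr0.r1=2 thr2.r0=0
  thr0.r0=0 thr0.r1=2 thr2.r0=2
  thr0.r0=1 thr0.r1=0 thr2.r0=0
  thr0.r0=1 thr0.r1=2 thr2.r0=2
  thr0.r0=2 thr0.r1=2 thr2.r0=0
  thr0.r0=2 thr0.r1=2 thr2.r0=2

outcome vector order: (thr0.r0,thr0.r1,thr2.r0)
under SC → <0 0 0>; <0 0 2>; <0 2 0>; <0 2 2>; <1 0 0>; <1 2 0>; <1 2 2>; <2 2 0>; <2 2 2>
SC∖claimed = {<1 2 0>}

missing: thr0.r0=1 thr0.r1=2 thr2.r0=0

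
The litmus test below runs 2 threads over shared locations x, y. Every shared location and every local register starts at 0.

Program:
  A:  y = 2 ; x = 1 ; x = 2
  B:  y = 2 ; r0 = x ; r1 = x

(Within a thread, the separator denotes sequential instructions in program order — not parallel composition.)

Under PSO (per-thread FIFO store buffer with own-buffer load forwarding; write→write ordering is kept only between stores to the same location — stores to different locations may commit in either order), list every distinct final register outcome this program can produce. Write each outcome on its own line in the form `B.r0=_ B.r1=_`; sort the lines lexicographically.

outcome vector order: (B.r0,B.r1)
|PSO outcomes| = 6

B.r0=0 B.r1=0
B.r0=0 B.r1=1
B.r0=0 B.r1=2
B.r0=1 B.r1=1
B.r0=1 B.r1=2
B.r0=2 B.r1=2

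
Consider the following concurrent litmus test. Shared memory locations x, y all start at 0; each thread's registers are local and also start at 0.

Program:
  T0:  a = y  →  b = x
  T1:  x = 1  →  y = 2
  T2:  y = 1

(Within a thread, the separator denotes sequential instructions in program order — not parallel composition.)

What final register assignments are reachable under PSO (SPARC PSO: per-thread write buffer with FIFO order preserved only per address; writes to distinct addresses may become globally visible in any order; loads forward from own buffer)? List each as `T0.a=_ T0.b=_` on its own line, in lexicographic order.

T0.a=0 T0.b=0
T0.a=0 T0.b=1
T0.a=1 T0.b=0
T0.a=1 T0.b=1
T0.a=2 T0.b=0
T0.a=2 T0.b=1

outcome vector order: (T0.a,T0.b)
|PSO outcomes| = 6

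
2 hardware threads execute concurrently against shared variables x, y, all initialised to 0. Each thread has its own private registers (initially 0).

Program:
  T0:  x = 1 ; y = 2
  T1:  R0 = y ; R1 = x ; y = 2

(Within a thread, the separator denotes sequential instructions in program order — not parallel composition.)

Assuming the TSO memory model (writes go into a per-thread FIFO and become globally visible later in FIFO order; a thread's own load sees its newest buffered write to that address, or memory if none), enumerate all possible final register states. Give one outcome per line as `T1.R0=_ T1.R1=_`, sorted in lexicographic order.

T1.R0=0 T1.R1=0
T1.R0=0 T1.R1=1
T1.R0=2 T1.R1=1

outcome vector order: (T1.R0,T1.R1)
|TSO outcomes| = 3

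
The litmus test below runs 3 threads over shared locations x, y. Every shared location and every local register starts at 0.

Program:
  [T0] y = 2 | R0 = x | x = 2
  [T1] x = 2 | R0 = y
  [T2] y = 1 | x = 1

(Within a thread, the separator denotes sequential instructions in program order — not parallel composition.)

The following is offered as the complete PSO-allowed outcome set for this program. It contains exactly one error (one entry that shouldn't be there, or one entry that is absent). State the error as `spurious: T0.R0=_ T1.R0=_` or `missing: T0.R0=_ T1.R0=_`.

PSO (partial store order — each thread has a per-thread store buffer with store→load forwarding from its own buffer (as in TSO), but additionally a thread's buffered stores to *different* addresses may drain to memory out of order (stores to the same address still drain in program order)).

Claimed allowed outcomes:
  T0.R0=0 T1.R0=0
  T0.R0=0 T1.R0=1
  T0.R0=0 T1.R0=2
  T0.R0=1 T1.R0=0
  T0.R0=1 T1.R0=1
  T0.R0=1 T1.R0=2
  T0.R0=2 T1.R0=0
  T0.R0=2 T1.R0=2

outcome vector order: (T0.R0,T1.R0)
under PSO → 00; 01; 02; 10; 11; 12; 20; 21; 22
PSO∖claimed = {21}

missing: T0.R0=2 T1.R0=1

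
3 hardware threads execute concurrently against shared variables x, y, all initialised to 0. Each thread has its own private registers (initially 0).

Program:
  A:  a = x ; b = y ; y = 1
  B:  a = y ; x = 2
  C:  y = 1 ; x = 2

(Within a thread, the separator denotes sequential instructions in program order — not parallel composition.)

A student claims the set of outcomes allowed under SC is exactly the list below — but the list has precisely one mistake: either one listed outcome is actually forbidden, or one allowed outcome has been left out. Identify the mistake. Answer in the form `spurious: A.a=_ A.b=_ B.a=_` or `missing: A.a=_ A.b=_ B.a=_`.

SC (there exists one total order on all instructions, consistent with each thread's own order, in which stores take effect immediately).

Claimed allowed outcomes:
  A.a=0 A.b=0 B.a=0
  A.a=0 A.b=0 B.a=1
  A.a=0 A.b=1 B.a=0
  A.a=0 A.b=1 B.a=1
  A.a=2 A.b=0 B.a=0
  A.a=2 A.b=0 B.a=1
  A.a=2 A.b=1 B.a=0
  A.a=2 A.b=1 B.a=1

spurious: A.a=2 A.b=0 B.a=1

outcome vector order: (A.a,A.b,B.a)
under SC → <0 0 0>, <0 0 1>, <0 1 0>, <0 1 1>, <2 0 0>, <2 1 0>, <2 1 1>
claimed∖SC = {<2 0 1>}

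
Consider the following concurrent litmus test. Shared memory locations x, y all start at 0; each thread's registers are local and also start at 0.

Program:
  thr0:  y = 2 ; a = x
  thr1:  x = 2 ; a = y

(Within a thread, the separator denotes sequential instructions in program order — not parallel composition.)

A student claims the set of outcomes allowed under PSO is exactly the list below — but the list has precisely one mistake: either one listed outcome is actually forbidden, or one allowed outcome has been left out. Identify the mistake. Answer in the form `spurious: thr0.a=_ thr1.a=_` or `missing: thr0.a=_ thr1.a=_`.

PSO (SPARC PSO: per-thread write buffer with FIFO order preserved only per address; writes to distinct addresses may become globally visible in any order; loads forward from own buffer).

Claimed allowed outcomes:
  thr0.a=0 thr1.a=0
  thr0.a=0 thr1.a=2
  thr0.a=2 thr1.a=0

missing: thr0.a=2 thr1.a=2

outcome vector order: (thr0.a,thr1.a)
under PSO → 0/0, 0/2, 2/0, 2/2
PSO∖claimed = {2/2}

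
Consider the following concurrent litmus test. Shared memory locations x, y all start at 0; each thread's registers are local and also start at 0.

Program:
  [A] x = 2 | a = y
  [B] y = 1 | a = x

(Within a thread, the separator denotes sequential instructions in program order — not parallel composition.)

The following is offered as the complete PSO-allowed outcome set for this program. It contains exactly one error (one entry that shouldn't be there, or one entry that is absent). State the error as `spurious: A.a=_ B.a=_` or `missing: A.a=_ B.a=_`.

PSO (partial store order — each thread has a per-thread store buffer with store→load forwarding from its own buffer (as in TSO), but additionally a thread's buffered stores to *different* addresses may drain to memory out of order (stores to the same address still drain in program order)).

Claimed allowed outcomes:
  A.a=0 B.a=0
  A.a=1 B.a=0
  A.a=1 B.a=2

missing: A.a=0 B.a=2

outcome vector order: (A.a,B.a)
under PSO → <0 0>, <0 2>, <1 0>, <1 2>
PSO∖claimed = {<0 2>}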